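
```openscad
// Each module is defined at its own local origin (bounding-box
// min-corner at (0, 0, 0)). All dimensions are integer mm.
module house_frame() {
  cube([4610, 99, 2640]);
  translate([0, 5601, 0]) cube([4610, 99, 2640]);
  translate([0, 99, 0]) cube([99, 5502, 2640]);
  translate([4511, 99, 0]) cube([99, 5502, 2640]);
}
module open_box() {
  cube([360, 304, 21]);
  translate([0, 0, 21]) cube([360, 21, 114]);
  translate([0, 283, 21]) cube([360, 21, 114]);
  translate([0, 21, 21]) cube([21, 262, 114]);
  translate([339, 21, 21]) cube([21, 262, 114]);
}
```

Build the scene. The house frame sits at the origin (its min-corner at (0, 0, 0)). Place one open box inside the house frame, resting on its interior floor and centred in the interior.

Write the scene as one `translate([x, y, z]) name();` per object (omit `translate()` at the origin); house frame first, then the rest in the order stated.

house_frame();
translate([2125, 2698, 0]) open_box();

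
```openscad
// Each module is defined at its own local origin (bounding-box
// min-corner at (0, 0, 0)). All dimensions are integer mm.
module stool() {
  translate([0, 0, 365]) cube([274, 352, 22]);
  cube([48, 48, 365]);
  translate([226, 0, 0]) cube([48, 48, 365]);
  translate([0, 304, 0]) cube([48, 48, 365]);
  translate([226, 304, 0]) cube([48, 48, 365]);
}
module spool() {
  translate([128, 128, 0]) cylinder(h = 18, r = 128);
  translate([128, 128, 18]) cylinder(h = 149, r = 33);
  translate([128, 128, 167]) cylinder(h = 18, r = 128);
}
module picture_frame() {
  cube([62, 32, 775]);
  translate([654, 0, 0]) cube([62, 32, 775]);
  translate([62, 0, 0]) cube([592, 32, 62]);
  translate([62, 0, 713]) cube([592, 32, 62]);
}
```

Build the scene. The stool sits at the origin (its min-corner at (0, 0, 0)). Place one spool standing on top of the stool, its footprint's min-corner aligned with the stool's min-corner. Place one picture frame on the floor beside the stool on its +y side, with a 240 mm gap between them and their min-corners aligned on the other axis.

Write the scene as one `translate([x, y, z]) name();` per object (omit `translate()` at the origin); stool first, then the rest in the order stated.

stool();
translate([0, 0, 387]) spool();
translate([0, 592, 0]) picture_frame();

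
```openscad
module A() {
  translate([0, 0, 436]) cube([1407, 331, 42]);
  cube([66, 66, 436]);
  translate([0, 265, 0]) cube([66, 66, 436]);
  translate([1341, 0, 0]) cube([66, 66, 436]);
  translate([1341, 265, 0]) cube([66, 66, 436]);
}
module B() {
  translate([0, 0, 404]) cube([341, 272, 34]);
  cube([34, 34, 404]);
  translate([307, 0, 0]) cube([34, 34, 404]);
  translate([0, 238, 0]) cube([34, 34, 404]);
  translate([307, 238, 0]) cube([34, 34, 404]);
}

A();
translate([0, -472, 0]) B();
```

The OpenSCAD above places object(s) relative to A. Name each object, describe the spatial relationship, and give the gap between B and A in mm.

A is a bench. B is a stool. The stool is on the floor beside the bench on its −y side. The gap between the stool and the bench is 200 mm.

The stool's nearest face is 200 mm from the bench's −y face.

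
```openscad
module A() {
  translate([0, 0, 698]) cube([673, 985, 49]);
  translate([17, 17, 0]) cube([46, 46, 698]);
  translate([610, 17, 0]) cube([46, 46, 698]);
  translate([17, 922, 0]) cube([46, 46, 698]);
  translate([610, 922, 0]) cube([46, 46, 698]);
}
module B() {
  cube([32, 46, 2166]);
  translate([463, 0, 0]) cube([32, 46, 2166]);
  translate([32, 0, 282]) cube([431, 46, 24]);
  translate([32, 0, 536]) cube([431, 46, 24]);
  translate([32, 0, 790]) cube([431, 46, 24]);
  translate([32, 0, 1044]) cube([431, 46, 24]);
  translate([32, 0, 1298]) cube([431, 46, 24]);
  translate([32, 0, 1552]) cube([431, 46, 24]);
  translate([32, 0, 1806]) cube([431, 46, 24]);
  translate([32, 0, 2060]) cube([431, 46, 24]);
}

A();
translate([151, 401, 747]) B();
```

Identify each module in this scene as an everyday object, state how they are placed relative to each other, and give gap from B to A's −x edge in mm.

A is a table. B is a ladder. The ladder is on top of the table. The gap from the ladder to the table's −x edge is 151 mm.

The ladder's min-x is at 151; the table's min-x is 0; gap = 151 mm.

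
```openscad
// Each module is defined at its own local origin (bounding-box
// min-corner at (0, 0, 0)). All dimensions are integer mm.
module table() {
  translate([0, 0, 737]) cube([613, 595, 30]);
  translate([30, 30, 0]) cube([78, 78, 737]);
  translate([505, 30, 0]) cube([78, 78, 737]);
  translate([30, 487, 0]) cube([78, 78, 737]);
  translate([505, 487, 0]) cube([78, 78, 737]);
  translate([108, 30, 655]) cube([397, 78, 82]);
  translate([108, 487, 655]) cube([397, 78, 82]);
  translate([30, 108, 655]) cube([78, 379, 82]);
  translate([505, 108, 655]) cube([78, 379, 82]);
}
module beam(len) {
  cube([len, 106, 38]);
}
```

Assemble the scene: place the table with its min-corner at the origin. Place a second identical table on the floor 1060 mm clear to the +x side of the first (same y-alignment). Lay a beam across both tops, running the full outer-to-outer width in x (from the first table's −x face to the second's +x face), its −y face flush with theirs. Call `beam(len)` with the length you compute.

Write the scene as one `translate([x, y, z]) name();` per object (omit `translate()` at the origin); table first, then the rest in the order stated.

table();
translate([1673, 0, 0]) table();
translate([0, 0, 767]) beam(2286);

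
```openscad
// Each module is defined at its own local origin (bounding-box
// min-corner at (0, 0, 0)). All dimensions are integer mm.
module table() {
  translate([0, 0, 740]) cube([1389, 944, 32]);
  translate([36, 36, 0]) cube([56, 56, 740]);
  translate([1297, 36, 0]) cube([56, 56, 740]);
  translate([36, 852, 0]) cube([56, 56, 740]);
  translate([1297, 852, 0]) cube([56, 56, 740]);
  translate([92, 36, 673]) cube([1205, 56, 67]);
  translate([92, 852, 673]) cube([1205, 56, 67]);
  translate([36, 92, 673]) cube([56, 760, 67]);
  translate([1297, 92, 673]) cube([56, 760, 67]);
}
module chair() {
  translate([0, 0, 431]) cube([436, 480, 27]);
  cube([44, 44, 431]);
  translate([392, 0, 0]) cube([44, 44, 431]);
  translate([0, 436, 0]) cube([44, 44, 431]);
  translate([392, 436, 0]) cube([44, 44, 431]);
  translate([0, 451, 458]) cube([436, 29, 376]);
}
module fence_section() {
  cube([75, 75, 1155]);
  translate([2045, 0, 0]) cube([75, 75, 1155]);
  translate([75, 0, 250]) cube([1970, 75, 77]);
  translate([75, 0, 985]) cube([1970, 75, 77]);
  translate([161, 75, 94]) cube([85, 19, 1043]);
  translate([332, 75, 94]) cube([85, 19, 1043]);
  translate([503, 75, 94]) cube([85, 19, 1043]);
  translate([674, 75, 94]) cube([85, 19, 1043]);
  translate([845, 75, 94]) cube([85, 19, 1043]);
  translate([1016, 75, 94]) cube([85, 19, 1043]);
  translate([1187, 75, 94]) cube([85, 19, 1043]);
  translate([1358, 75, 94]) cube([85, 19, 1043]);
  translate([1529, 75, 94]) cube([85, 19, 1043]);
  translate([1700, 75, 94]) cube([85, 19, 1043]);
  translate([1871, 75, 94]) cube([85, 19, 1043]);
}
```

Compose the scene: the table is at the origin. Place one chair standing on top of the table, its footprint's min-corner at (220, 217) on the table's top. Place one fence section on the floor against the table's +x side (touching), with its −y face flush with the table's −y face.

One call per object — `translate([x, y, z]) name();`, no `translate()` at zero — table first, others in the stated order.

table();
translate([220, 217, 772]) chair();
translate([1389, 0, 0]) fence_section();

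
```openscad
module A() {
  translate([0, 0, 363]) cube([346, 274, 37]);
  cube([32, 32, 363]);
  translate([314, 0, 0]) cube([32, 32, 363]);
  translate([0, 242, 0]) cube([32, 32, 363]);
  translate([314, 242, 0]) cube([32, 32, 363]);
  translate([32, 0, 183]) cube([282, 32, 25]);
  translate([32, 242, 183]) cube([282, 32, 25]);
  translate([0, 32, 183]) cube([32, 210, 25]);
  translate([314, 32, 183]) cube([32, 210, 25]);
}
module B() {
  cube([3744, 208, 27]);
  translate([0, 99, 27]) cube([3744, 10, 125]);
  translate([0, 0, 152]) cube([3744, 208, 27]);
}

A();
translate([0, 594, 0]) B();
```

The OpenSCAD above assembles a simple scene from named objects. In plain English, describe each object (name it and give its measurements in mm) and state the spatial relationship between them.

A is a four-legged stool. The seat is a 346×274×37 mm slab whose top surface is at z = 400 mm; four square legs, each 32×32 mm in cross-section, run from the floor (z = 0) to the underside of the seat, each flush with a corner of the seat. Four stretchers, 32 mm wide and 25 mm tall, connect adjacent legs with their undersides at z = 183 mm, each running between the inner faces of the legs it joins and aligned with the legs' outer faces on the other axis.

B is an I-beam lying along x, 3744 mm long. Overall section height 179 mm. Two flanges 208 mm wide (y) and 27 mm thick, one on the floor and one at the top; a web 10 mm thick runs between them, centred on the flange width.

The I-beam is on the floor beside the stool on its +y side.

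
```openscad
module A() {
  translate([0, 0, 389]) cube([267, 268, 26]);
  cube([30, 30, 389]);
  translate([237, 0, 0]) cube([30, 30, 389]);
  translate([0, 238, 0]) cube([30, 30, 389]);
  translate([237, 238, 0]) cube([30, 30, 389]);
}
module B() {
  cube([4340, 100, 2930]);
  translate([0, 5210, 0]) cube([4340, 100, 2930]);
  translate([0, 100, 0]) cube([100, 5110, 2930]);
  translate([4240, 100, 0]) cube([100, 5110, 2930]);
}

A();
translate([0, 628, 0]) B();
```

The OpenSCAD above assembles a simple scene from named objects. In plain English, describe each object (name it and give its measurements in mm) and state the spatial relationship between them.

A is a four-legged stool. The seat is a 267×268×26 mm slab whose top surface is at z = 415 mm; four square legs, each 30×30 mm in cross-section, run from the floor (z = 0) to the underside of the seat, each flush with a corner of the seat.

B is a box-shaped house frame (walls only): outside footprint 4340×5310 mm, wall height 2930 mm, wall thickness 100 mm. The two y-facing walls run the full x-width; the two x-facing walls fit between the inner faces of the y-facing walls.

The house frame is on the floor beside the stool on its +y side.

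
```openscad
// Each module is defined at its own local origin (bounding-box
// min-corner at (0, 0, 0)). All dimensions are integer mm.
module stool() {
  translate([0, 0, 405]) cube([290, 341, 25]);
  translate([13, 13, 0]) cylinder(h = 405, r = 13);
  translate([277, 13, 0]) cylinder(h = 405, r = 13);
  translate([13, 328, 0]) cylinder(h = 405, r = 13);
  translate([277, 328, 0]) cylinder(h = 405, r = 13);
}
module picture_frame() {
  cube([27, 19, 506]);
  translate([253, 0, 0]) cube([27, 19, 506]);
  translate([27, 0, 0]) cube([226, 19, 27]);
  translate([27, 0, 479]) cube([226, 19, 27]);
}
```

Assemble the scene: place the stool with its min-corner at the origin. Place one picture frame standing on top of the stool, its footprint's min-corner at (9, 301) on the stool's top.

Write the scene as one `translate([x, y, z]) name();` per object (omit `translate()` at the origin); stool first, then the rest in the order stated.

stool();
translate([9, 301, 430]) picture_frame();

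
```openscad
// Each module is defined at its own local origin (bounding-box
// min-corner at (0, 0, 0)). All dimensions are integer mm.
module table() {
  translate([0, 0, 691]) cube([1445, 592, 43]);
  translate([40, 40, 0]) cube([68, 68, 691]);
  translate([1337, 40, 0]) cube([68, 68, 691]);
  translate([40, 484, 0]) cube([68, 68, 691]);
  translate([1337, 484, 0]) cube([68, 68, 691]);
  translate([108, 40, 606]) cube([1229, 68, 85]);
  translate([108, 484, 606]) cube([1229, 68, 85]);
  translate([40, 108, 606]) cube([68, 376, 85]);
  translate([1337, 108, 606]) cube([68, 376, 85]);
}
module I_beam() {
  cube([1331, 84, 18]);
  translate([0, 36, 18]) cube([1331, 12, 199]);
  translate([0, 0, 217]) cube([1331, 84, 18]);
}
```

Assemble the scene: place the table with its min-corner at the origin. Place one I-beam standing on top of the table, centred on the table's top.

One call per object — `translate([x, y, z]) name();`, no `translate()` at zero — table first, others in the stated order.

table();
translate([57, 254, 734]) I_beam();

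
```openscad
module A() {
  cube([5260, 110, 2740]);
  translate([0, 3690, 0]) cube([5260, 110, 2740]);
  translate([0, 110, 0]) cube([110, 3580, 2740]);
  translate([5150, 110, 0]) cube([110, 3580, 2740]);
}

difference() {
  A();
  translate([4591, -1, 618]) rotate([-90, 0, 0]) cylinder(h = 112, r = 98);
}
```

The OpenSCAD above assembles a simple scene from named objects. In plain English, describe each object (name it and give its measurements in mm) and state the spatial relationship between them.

A is a box-shaped house frame (walls only): outside footprint 5260×3800 mm, wall height 2740 mm, wall thickness 110 mm. The two y-facing walls run the full x-width; the two x-facing walls fit between the inner faces of the y-facing walls.

The house frame has a circular hole of radius 98 mm through its front wall, centred at (x = 4591, z = 618).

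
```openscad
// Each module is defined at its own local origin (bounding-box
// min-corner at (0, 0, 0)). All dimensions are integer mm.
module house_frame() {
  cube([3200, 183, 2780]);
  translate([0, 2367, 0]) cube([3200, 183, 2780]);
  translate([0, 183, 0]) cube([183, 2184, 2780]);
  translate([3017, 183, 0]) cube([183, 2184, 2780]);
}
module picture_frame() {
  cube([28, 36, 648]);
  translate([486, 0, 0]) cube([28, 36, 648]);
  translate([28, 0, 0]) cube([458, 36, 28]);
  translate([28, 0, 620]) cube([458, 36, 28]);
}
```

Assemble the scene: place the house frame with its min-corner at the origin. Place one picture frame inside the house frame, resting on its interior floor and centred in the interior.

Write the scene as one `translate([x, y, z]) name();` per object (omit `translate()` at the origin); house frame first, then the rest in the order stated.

house_frame();
translate([1343, 1257, 0]) picture_frame();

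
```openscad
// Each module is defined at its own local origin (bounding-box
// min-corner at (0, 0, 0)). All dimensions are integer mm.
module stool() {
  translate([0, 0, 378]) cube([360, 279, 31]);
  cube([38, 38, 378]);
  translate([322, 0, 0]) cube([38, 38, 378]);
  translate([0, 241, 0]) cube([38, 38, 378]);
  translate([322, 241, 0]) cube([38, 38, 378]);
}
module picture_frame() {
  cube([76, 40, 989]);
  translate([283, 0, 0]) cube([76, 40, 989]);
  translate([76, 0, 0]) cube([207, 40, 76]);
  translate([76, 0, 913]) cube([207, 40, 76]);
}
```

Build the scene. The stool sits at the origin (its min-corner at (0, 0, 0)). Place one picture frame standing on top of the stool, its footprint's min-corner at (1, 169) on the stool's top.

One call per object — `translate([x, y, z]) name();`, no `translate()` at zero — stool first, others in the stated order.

stool();
translate([1, 169, 409]) picture_frame();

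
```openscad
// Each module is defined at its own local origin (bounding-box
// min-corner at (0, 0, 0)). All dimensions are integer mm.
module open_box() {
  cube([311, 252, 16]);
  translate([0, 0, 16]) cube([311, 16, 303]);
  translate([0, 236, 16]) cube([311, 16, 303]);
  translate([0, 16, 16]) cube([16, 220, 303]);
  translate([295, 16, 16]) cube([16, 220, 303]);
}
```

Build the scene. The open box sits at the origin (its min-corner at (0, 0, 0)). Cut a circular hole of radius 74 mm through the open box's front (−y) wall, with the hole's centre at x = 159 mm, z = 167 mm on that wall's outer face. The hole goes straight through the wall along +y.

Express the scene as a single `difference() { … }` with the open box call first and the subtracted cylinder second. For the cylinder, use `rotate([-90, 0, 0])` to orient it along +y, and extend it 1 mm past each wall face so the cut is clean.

difference() {
  open_box();
  translate([159, -1, 167]) rotate([-90, 0, 0]) cylinder(h = 18, r = 74);
}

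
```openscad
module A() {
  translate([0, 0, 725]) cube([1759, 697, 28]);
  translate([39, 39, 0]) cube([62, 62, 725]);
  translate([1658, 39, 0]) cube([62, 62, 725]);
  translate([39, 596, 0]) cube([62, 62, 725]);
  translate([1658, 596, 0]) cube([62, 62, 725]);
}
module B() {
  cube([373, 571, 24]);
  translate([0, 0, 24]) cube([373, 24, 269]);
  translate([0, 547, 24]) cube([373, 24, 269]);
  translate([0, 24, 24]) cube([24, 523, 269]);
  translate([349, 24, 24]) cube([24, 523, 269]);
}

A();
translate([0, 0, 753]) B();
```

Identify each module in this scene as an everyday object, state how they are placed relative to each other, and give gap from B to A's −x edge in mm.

The open box's min-x is at 0; the table's min-x is 0; gap = 0 mm.

A is a table. B is an open box. The open box is on top of the table. The gap from the open box to the table's −x edge is 0 mm.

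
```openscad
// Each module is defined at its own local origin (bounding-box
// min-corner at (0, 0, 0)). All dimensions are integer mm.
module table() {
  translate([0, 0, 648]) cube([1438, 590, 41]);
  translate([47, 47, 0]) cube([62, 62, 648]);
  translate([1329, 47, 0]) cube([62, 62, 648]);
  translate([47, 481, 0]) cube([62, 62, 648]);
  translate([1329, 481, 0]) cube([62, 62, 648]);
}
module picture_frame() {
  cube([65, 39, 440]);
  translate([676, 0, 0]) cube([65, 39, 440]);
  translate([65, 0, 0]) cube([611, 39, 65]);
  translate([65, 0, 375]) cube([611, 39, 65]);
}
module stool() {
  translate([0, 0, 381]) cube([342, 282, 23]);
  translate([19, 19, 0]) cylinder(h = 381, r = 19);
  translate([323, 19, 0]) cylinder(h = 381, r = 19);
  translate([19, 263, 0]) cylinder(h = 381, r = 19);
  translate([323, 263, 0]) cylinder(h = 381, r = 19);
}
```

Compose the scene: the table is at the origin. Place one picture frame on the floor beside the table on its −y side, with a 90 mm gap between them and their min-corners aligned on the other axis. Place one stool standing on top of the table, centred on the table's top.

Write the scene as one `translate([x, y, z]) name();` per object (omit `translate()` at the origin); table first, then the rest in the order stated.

table();
translate([0, -129, 0]) picture_frame();
translate([548, 154, 689]) stool();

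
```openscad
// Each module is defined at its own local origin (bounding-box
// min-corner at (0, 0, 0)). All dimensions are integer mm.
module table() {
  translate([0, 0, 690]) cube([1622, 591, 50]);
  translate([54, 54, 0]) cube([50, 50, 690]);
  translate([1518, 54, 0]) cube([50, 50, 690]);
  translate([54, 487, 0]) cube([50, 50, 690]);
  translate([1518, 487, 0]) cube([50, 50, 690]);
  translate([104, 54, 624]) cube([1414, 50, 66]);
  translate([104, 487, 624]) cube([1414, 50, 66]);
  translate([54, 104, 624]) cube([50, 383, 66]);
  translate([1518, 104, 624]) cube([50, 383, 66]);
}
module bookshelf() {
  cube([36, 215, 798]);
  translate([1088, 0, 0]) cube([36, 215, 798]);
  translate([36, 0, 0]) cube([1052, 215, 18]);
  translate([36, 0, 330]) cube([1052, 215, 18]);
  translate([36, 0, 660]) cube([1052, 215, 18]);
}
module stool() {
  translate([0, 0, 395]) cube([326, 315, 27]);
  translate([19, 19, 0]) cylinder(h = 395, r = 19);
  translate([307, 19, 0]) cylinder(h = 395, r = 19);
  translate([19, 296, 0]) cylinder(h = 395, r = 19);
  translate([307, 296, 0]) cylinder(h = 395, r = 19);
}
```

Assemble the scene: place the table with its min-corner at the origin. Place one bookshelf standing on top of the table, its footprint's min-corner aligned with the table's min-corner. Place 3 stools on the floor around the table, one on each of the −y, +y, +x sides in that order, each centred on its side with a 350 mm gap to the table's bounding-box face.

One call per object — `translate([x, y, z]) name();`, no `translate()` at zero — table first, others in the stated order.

table();
translate([0, 0, 740]) bookshelf();
translate([648, -665, 0]) stool();
translate([648, 941, 0]) stool();
translate([1972, 138, 0]) stool();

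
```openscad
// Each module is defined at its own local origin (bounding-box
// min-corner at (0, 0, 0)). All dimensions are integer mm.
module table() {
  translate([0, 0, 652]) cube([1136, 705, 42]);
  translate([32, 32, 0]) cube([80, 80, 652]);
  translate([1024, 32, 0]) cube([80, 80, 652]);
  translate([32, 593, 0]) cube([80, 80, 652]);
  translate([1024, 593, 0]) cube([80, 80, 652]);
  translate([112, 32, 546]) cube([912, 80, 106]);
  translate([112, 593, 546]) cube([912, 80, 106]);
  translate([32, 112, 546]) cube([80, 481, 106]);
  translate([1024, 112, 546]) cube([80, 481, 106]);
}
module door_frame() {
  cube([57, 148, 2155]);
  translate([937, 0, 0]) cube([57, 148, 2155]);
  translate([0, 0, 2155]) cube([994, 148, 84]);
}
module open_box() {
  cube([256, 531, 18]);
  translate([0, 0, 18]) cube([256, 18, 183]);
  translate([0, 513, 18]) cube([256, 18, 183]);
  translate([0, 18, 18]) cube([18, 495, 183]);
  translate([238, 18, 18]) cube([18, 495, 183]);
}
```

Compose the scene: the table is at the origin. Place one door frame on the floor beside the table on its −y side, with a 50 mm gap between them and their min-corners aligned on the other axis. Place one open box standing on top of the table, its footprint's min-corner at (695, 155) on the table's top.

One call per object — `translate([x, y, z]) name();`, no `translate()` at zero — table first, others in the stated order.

table();
translate([0, -198, 0]) door_frame();
translate([695, 155, 694]) open_box();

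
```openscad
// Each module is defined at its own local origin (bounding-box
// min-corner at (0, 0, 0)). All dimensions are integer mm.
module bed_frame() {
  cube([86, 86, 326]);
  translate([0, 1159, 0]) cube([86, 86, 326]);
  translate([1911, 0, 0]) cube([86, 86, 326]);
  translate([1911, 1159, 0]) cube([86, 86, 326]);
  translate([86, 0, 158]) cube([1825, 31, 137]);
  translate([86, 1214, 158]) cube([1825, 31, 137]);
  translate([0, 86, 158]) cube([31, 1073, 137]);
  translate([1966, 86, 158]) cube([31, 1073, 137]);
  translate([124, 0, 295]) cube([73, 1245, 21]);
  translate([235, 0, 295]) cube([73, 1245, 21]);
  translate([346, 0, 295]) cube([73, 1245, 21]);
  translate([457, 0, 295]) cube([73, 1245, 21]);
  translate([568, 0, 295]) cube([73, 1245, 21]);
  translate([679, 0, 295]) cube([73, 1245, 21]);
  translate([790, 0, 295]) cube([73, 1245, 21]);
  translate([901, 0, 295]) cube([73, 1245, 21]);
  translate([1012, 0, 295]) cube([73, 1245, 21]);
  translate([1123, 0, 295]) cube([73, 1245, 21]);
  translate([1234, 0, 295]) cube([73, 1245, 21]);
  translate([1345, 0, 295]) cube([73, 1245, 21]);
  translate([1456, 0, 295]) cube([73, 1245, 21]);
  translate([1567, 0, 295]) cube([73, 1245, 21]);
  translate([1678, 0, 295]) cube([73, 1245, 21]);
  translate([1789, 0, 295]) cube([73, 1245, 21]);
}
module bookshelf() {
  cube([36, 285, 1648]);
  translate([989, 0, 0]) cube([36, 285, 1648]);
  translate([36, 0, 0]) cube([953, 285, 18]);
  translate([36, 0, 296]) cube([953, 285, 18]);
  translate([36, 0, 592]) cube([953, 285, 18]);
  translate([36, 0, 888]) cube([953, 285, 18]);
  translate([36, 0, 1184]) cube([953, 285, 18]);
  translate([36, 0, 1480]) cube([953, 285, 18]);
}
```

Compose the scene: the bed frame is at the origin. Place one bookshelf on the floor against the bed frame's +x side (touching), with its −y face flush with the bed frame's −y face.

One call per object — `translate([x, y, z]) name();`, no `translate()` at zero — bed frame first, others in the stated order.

bed_frame();
translate([1997, 0, 0]) bookshelf();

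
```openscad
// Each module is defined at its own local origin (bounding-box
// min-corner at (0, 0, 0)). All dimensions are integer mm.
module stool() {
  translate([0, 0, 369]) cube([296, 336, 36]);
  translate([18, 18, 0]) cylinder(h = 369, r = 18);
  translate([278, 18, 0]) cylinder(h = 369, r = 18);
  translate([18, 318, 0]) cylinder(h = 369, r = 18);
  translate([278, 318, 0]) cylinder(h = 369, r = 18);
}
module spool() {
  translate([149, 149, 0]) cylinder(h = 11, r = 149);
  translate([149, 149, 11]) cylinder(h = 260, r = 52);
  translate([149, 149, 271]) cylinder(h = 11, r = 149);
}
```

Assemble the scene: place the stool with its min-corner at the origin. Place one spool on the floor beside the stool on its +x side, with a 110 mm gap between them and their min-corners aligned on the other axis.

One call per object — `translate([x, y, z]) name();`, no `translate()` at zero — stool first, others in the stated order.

stool();
translate([406, 0, 0]) spool();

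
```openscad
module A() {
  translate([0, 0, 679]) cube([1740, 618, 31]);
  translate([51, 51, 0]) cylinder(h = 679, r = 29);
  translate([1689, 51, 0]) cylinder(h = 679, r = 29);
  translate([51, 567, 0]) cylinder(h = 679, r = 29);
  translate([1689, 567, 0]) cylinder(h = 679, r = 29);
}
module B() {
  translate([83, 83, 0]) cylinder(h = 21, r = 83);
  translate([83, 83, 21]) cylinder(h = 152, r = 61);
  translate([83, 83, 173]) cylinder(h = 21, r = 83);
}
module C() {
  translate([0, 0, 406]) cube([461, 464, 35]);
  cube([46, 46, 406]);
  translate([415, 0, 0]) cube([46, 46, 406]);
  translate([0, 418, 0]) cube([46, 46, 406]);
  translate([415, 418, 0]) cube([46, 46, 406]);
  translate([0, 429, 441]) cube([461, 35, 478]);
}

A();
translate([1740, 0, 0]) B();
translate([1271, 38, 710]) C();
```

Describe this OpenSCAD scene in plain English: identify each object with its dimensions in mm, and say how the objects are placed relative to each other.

A is a table with a 1740×618 mm rectangular top, 31 mm thick, top surface at z = 710 mm, supported by four round legs of 58 mm diameter, each leg's bounding box inset 22 mm from the nearest pair of top edges, running from the floor.

B is a spool: two coaxial disc flanges of radius 83 mm and thickness 21 mm, joined by a core cylinder of radius 61 mm and height 152 mm. The lower flange rests on z = 0 and the three cylinders share a vertical axis.

C is a chair: 461×464 mm seat, 35 mm thick, top at z = 441 mm, on four 46 mm square corner legs flush with the seat edges. A 35 mm thick backrest slab spans the full seat width, extending 478 mm above the seat top, its back face flush with the seat's +y edge.

The spool is against the table's +x side, with their −y faces flush. The chair is on top of the table.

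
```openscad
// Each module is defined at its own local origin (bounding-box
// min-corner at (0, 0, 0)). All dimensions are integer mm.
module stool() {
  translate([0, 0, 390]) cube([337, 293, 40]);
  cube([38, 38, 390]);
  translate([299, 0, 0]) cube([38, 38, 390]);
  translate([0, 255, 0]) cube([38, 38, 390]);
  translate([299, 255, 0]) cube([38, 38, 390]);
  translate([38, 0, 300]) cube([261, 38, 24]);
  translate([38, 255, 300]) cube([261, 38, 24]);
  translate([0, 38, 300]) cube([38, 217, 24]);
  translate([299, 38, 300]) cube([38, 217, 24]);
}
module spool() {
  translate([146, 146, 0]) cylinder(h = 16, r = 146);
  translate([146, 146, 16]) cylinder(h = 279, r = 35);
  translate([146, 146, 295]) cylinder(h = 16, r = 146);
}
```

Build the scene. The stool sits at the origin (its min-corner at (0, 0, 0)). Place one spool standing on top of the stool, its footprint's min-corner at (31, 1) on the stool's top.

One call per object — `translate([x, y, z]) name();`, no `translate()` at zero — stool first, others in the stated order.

stool();
translate([31, 1, 430]) spool();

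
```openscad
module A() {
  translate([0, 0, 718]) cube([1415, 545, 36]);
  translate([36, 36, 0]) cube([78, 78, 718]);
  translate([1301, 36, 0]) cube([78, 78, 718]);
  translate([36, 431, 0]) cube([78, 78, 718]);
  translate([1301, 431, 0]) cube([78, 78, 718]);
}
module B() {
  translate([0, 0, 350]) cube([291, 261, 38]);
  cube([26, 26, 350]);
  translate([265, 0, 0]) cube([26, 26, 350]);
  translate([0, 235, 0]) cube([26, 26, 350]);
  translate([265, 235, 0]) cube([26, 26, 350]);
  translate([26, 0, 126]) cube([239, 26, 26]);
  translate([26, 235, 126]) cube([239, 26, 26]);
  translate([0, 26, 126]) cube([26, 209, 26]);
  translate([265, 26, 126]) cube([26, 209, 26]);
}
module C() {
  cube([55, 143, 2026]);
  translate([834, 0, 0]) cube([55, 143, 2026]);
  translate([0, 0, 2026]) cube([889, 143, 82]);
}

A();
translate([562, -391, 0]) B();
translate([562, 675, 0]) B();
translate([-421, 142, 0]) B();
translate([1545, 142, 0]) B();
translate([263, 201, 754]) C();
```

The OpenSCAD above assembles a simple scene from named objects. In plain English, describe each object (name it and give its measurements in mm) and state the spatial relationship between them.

A is a table: top 1415 mm (x) × 545 mm (y), 36 mm thick, upper face at z = 754 mm, on four 78×78 mm square legs, each inset 36 mm from the nearest pair of top edges, running from z = 0 to the bottom of the top.

B is a four-legged stool. The seat is a 291×261×38 mm slab whose top surface is at z = 388 mm; four square legs, each 26×26 mm in cross-section, run from the floor (z = 0) to the underside of the seat, each flush with a corner of the seat. Four stretchers, 26 mm wide and 26 mm tall, connect adjacent legs with their undersides at z = 126 mm, each running between the inner faces of the legs it joins and aligned with the legs' outer faces on the other axis.

C is a door frame. The clear opening is 779 mm wide and 2026 mm high. Two 55 mm wide jambs, 143 mm deep, stand either side of the opening from the floor to the top of the opening. A 82 mm thick head sits across the top of both jambs, spanning the full outside width of the frame.

Four stools sit around the table at the −y, +y, −x, +x sides. The door frame is on top of the table, centred.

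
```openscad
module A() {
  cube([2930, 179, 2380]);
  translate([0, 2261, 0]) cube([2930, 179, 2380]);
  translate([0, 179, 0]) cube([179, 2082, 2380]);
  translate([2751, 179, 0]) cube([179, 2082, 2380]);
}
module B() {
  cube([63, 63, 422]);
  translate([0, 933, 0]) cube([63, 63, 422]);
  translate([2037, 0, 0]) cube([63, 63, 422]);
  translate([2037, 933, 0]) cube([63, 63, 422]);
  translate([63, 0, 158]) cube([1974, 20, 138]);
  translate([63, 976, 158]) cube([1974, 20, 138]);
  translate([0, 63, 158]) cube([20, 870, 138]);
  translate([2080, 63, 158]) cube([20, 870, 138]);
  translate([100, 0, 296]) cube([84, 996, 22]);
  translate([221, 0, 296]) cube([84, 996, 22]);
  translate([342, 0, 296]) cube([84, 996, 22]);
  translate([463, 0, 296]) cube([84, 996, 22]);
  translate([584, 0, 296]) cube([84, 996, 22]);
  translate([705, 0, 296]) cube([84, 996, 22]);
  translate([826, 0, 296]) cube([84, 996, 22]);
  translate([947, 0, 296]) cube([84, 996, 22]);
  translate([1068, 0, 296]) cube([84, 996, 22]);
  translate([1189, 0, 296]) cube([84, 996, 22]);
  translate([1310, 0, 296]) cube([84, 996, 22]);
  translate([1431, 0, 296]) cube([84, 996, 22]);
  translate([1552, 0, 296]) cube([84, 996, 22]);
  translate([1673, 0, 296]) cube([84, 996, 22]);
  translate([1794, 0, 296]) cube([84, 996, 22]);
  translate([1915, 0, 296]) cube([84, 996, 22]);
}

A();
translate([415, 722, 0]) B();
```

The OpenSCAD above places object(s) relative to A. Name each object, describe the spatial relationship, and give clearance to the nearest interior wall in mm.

A is a house frame. B is a bed frame. The bed frame sits inside the house frame, centred. The clearance to the nearest interior wall is 236 mm.

Clearances: x = 236, y = 543; minimum 236 mm.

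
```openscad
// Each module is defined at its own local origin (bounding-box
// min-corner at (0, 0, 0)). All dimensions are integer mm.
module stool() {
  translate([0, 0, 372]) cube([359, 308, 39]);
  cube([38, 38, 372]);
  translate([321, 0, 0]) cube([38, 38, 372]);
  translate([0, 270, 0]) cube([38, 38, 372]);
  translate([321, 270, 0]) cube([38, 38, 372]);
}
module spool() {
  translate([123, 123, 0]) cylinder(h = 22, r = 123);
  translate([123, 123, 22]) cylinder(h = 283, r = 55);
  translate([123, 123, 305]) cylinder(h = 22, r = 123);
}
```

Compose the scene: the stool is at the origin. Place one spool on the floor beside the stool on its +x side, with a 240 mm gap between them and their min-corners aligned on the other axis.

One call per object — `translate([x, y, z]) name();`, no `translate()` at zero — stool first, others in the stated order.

stool();
translate([599, 0, 0]) spool();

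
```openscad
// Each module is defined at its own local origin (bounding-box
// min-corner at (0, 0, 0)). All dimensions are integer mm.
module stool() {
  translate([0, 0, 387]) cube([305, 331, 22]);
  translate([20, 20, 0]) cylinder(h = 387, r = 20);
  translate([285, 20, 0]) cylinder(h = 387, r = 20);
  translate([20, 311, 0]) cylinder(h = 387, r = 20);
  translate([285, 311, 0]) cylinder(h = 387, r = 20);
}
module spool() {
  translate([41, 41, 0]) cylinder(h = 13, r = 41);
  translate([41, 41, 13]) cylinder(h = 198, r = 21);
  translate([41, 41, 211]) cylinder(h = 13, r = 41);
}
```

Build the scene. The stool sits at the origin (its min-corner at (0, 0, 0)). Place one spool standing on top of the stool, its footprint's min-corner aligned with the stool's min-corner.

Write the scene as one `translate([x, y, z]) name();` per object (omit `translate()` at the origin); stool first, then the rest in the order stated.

stool();
translate([0, 0, 409]) spool();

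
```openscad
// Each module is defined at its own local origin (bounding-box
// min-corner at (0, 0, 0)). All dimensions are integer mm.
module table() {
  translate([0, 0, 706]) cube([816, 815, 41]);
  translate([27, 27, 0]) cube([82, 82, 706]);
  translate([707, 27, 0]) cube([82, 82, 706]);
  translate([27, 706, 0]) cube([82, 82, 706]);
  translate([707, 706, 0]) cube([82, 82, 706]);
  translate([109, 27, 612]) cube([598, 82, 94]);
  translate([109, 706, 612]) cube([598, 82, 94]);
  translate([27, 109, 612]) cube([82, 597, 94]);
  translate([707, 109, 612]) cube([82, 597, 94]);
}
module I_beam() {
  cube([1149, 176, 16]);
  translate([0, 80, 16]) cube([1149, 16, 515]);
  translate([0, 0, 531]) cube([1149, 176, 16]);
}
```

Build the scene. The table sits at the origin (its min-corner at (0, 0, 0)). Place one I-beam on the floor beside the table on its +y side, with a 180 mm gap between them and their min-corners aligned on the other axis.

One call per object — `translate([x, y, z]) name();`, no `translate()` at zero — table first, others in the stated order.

table();
translate([0, 995, 0]) I_beam();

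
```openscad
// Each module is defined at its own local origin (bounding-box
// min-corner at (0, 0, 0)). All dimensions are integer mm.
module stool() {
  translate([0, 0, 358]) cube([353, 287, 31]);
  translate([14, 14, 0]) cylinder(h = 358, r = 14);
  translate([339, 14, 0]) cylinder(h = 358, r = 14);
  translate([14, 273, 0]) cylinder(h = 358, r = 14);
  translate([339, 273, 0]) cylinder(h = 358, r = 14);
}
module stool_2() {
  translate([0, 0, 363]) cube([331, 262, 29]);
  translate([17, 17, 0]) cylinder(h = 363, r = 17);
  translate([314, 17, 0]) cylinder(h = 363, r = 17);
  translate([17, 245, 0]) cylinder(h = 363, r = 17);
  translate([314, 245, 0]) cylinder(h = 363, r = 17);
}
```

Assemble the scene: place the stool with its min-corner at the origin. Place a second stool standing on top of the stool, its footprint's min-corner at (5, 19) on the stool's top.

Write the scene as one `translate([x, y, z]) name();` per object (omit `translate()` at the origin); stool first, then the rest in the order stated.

stool();
translate([5, 19, 389]) stool_2();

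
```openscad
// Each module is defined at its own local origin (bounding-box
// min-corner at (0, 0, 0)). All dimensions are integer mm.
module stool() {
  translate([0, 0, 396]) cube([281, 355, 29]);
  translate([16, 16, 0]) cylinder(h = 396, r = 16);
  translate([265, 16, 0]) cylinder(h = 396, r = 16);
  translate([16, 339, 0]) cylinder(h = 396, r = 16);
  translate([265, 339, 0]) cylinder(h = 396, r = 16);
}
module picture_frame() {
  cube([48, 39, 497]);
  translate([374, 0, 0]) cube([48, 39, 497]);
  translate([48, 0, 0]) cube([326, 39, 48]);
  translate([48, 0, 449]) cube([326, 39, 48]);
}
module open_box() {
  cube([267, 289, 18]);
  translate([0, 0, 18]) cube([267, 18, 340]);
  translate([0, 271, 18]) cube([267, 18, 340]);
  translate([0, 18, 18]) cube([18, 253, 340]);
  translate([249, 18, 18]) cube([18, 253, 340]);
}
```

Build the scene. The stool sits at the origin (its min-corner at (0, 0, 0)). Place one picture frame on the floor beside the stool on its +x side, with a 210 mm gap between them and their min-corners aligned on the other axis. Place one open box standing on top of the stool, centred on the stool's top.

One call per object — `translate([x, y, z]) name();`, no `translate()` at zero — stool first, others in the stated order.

stool();
translate([491, 0, 0]) picture_frame();
translate([7, 33, 425]) open_box();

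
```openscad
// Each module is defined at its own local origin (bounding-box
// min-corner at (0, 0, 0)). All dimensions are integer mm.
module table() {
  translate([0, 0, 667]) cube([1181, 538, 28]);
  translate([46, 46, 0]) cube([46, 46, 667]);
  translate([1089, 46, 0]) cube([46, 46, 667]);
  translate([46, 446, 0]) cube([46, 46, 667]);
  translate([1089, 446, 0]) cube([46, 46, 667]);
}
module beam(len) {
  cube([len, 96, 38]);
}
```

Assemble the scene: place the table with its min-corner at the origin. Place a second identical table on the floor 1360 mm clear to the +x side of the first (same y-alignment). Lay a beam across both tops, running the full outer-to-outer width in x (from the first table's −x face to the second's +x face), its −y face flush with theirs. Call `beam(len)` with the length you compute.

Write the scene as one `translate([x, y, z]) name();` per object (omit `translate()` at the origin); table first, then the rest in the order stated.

table();
translate([2541, 0, 0]) table();
translate([0, 0, 695]) beam(3722);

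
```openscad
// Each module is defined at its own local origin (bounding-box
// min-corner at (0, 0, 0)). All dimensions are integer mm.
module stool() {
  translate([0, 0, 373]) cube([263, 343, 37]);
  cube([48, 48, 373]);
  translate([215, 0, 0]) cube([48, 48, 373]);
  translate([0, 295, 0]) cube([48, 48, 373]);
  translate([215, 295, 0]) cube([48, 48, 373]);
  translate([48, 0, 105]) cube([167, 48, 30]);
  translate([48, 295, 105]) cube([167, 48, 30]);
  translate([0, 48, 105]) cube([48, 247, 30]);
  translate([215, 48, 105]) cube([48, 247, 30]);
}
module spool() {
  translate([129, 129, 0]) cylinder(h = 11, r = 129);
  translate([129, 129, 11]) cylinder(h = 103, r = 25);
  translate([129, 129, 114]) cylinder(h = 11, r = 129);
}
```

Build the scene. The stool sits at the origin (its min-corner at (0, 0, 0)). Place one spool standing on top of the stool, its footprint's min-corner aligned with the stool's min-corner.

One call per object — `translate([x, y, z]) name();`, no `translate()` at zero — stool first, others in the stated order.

stool();
translate([0, 0, 410]) spool();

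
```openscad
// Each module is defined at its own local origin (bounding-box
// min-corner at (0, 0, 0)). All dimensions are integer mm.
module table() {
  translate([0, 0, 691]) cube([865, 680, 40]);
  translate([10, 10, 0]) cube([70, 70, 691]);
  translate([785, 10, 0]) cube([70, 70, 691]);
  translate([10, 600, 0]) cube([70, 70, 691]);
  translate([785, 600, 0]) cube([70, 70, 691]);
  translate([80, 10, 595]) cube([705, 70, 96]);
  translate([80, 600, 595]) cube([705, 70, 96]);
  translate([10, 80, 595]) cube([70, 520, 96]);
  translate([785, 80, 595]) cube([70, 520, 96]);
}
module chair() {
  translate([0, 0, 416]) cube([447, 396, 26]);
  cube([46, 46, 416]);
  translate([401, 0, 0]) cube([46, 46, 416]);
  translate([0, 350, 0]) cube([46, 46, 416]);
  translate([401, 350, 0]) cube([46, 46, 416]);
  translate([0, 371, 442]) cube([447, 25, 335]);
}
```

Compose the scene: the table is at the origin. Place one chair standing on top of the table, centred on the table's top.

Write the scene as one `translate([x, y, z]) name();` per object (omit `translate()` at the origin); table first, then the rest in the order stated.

table();
translate([209, 142, 731]) chair();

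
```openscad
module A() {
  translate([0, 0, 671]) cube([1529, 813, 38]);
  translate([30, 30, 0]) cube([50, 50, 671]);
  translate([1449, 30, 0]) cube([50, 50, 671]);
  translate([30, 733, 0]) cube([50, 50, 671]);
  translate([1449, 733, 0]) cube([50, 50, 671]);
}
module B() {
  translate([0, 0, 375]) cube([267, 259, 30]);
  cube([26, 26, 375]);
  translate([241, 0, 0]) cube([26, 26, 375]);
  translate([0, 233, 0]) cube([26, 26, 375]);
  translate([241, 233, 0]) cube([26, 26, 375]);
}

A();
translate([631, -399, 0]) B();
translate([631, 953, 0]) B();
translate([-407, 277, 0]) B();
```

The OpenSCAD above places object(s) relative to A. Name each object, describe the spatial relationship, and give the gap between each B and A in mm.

A is a table. B is a stool. Three stools sit around the table at the −y, +y, −x sides. The gap between each stool and the table is 140 mm.

Each stool's nearest face is 140 mm from the table's bounding box.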